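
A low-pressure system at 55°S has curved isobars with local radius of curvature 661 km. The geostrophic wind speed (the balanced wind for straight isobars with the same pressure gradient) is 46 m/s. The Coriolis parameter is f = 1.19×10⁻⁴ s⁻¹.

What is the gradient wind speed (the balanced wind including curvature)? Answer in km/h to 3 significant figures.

Around a low, centrifugal force acts outward with Coriolis, so pressure-gradient force balances both:
(1/ρ)|∂P/∂n| = fV + V²/R  →  V² + fR·V − fR·V_g = 0
With fR = 1.19×10⁻⁴ × 661×10³ m = 78.7 m/s:
V = [−fR + √((fR)² + 4 fR V_g)]/2 = [−78.7 + √(78.7² + 4×78.7×46)]/2 = 32.5 m/s
Subgeostrophic (V < V_g = 46 m/s), as expected around a low.
Converting: 32.5 m/s × 3.6 = 117 km/h

117 km/h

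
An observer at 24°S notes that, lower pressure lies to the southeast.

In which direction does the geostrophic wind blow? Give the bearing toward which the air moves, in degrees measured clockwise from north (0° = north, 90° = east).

045°

The pressure-gradient force points toward the southeast (bearing 135°).
Geostrophic balance: in the Southern Hemisphere the Coriolis force deflects motion to the left, so the geostrophic wind blows 90° to the left of the pressure-gradient force (low pressure on the right).
Rotating 135° by 90° counterclockwise gives 045° — the wind blows toward the northeast.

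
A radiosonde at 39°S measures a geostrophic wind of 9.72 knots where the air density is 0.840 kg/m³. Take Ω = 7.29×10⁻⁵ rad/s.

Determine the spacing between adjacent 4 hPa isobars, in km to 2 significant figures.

1000 km

Coriolis parameter at 39°S:
f = 2Ω sin φ = 2 × 7.29×10⁻⁵ × sin 39° = 9.18×10⁻⁵ s⁻¹
Wind speed in SI: 9.72 knots = 5.00 m/s
Geostrophic balance rearranged: |∂P/∂n| = f ρ V_g
|∂P/∂n| = 9.18×10⁻⁵ × 0.840 × 5.00 = 3.85×10⁻⁴ Pa/m
Isobar spacing: Δn = ΔP/|∂P/∂n| = 400 Pa / 3.85×10⁻⁴ Pa/m = 1037880 m ≈ 1000 km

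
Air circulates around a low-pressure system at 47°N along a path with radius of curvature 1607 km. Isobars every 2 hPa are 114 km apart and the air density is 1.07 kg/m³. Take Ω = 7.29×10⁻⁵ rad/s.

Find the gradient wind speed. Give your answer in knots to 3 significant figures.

27.6 knots

Coriolis parameter at 47°N:
f = 2Ω sin φ = 2 × 7.29×10⁻⁵ × sin 47° = 1.07×10⁻⁴ s⁻¹
Pressure gradient: |∂P/∂n| = 200 Pa / 114000 m = 1.75×10⁻³ Pa/m
Geostrophic speed: V_g = |∂P/∂n|/(fρ) = 1.75×10⁻³/(1.07×10⁻⁴ × 1.07) = 15.4 m/s
Around a low, centrifugal force acts outward with Coriolis, so pressure-gradient force balances both:
(1/ρ)|∂P/∂n| = fV + V²/R  →  V² + fR·V − fR·V_g = 0
With fR = 1.07×10⁻⁴ × 1607×10³ m = 171 m/s:
V = [−fR + √((fR)² + 4 fR V_g)]/2 = [−171 + √(171² + 4×171×15.4)]/2 = 14.2 m/s
Subgeostrophic (V < V_g = 15.4 m/s), as expected around a low.
Converting: 14.2 m/s × 1.944 = 27.6 knots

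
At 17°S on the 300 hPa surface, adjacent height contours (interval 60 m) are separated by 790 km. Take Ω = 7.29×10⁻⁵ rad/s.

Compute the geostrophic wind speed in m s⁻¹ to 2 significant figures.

Coriolis parameter at 17°S:
f = 2Ω sin φ = 2 × 7.29×10⁻⁵ × sin 17° = 4.26×10⁻⁵ s⁻¹
Height gradient: |∂Z/∂n| = 60 m / 790000 m = 7.59×10⁻⁵
On a pressure surface, geostrophic balance gives V_g = (g/f)|∂Z/∂n|:
V_g = 9.81 × 7.59×10⁻⁵ / 4.26×10⁻⁵ = 17.5 m/s

17 m s⁻¹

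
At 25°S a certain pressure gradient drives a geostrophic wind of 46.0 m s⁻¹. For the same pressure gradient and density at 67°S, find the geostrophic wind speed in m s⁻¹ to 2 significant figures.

With the same pressure gradient and density, V_g ∝ 1/f ∝ 1/sin φ.
V₂ = V₁ · sin φ₁ / sin φ₂ = 46.0 × sin 25° / sin 67°
V₂ = 46.0 × 0.4226/0.9205 = 21 m s⁻¹

21 m s⁻¹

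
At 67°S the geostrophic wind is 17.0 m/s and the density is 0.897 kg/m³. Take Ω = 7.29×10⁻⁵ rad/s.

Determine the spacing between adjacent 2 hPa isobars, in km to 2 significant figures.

Coriolis parameter at 67°S:
f = 2Ω sin φ = 2 × 7.29×10⁻⁵ × sin 67° = 1.34×10⁻⁴ s⁻¹
Geostrophic balance rearranged: |∂P/∂n| = f ρ V_g
|∂P/∂n| = 1.34×10⁻⁴ × 0.897 × 17.0 = 2.05×10⁻³ Pa/m
Isobar spacing: Δn = ΔP/|∂P/∂n| = 200 Pa / 2.05×10⁻³ Pa/m = 97725 m ≈ 98 km

98 km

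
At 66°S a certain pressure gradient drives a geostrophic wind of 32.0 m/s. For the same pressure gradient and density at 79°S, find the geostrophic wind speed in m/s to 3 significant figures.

With the same pressure gradient and density, V_g ∝ 1/f ∝ 1/sin φ.
V₂ = V₁ · sin φ₁ / sin φ₂ = 32.0 × sin 66° / sin 79°
V₂ = 32.0 × 0.9135/0.9816 = 29.8 m/s

29.8 m/s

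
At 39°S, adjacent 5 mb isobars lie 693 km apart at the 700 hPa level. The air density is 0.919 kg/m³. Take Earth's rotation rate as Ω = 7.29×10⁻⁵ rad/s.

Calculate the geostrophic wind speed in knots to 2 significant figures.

Coriolis parameter at 39°S:
f = 2Ω sin φ = 2 × 7.29×10⁻⁵ × sin 39° = 9.18×10⁻⁵ s⁻¹
Pressure gradient: |∂P/∂n| = 500 Pa / 693000 m = 7.22×10⁻⁴ Pa/m
Geostrophic balance (pressure-gradient force = Coriolis force):
V_g = (1/(fρ)) |∂P/∂n| = 7.22×10⁻⁴ / (9.18×10⁻⁵ × 0.919) = 8.56 m/s
Converting: 8.56 m/s × 1.944 = 17 knots

17 knots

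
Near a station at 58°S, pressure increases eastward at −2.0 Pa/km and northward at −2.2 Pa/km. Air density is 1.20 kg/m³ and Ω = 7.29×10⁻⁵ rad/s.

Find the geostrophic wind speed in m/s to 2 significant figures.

20 m/s

Coriolis parameter at 58°S:
f = 2Ω sin φ = 2 × 7.29×10⁻⁵ × sin 58° = 1.24×10⁻⁴ s⁻¹
In the Southern Hemisphere f is negative: f = −1.24×10⁻⁴ s⁻¹.
Component geostrophic relations (x east, y north):
u_g = −(1/(fρ)) ∂P/∂y,  v_g = (1/(fρ)) ∂P/∂x
u_g = −(−2.2×10⁻³)/(−1.24×10⁻⁴ × 1.20) = −14.8 m/s;  v_g = (−2.0×10⁻³)/(−1.24×10⁻⁴ × 1.20) = 13.5 m/s
|V_g| = √(u_g² + v_g²) = 20.0 m/s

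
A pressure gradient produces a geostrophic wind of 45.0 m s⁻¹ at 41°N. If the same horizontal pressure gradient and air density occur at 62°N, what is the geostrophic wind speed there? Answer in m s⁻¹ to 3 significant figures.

With the same pressure gradient and density, V_g ∝ 1/f ∝ 1/sin φ.
V₂ = V₁ · sin φ₁ / sin φ₂ = 45.0 × sin 41° / sin 62°
V₂ = 45.0 × 0.6561/0.8829 = 33.4 m s⁻¹

33.4 m s⁻¹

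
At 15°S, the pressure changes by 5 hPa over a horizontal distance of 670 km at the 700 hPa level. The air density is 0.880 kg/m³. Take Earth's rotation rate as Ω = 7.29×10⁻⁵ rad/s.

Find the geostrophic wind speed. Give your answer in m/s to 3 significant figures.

Coriolis parameter at 15°S:
f = 2Ω sin φ = 2 × 7.29×10⁻⁵ × sin 15° = 3.77×10⁻⁵ s⁻¹
Pressure gradient: |∂P/∂n| = 500 Pa / 670000 m = 7.46×10⁻⁴ Pa/m
Geostrophic balance (pressure-gradient force = Coriolis force):
V_g = (1/(fρ)) |∂P/∂n| = 7.46×10⁻⁴ / (3.77×10⁻⁵ × 0.880) = 22.5 m/s

22.5 m/s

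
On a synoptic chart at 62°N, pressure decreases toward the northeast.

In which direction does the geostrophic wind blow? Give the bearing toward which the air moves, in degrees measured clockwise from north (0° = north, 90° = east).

The pressure-gradient force points toward the northeast (bearing 045°).
Geostrophic balance: in the Northern Hemisphere the Coriolis force deflects motion to the right, so the geostrophic wind blows 90° to the right of the pressure-gradient force (low pressure on the left).
Rotating 045° by 90° clockwise gives 135° — the wind blows toward the southeast.

135°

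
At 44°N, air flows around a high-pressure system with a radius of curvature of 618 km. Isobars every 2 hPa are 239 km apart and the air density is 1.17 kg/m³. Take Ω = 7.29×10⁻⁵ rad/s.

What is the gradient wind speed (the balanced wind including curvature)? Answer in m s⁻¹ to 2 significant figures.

8.1 m s⁻¹

Coriolis parameter at 44°N:
f = 2Ω sin φ = 2 × 7.29×10⁻⁵ × sin 44° = 1.01×10⁻⁴ s⁻¹
Pressure gradient: |∂P/∂n| = 200 Pa / 239000 m = 8.37×10⁻⁴ Pa/m
Geostrophic speed: V_g = |∂P/∂n|/(fρ) = 8.37×10⁻⁴/(1.01×10⁻⁴ × 1.17) = 7.06 m/s
Around a high, pressure-gradient force acts outward with centrifugal, so Coriolis balances both:
fV = (1/ρ)|∂P/∂n| + V²/R  →  V² − fR·V + fR·V_g = 0
With fR = 1.01×10⁻⁴ × 618×10³ m = 62.6 m/s:
V = [fR − √((fR)² − 4 fR V_g)]/2 = [62.6 − √(62.6² − 4×62.6×7.06)]/2 = 8.11 m/s
Supergeostrophic (V > V_g = 7.06 m/s), as expected around a high.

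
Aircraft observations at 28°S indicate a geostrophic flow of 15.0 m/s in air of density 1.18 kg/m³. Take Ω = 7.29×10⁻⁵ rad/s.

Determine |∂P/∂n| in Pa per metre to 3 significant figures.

Coriolis parameter at 28°S:
f = 2Ω sin φ = 2 × 7.29×10⁻⁵ × sin 28° = 6.84×10⁻⁵ s⁻¹
Geostrophic balance rearranged: |∂P/∂n| = f ρ V_g
|∂P/∂n| = 6.84×10⁻⁵ × 1.18 × 15.0 = 1.21×10⁻³ Pa/m

1.21×10⁻³ Pa/m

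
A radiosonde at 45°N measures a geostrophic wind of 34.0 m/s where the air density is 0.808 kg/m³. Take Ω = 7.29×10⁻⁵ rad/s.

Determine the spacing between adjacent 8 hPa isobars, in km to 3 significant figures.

282 km

Coriolis parameter at 45°N:
f = 2Ω sin φ = 2 × 7.29×10⁻⁵ × sin 45° = 1.03×10⁻⁴ s⁻¹
Geostrophic balance rearranged: |∂P/∂n| = f ρ V_g
|∂P/∂n| = 1.03×10⁻⁴ × 0.808 × 34.0 = 2.83×10⁻³ Pa/m
Isobar spacing: Δn = ΔP/|∂P/∂n| = 800 Pa / 2.83×10⁻³ Pa/m = 282460 m ≈ 282 km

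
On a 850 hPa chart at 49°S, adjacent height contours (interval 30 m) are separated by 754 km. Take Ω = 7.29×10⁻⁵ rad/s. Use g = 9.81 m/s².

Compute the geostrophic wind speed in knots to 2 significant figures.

Coriolis parameter at 49°S:
f = 2Ω sin φ = 2 × 7.29×10⁻⁵ × sin 49° = 1.10×10⁻⁴ s⁻¹
Height gradient: |∂Z/∂n| = 30 m / 754000 m = 3.98×10⁻⁵
On a pressure surface, geostrophic balance gives V_g = (g/f)|∂Z/∂n|:
V_g = 9.81 × 3.98×10⁻⁵ / 1.10×10⁻⁴ = 3.55 m/s
Converting: 3.55 m/s × 1.944 = 6.9 knots

6.9 knots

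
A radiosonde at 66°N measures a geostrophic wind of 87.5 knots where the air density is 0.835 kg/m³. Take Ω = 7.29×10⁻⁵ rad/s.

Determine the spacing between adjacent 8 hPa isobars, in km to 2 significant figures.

Coriolis parameter at 66°N:
f = 2Ω sin φ = 2 × 7.29×10⁻⁵ × sin 66° = 1.33×10⁻⁴ s⁻¹
Wind speed in SI: 87.5 knots = 45.0 m/s
Geostrophic balance rearranged: |∂P/∂n| = f ρ V_g
|∂P/∂n| = 1.33×10⁻⁴ × 0.835 × 45.0 = 5.01×10⁻³ Pa/m
Isobar spacing: Δn = ΔP/|∂P/∂n| = 800 Pa / 5.01×10⁻³ Pa/m = 159797 m ≈ 160 km

160 km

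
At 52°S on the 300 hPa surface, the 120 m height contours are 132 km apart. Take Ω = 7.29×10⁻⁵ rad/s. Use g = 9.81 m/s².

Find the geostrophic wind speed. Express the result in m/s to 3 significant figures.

77.6 m/s

Coriolis parameter at 52°S:
f = 2Ω sin φ = 2 × 7.29×10⁻⁵ × sin 52° = 1.15×10⁻⁴ s⁻¹
Height gradient: |∂Z/∂n| = 120 m / 132000 m = 9.09×10⁻⁴
On a pressure surface, geostrophic balance gives V_g = (g/f)|∂Z/∂n|:
V_g = 9.81 × 9.09×10⁻⁴ / 1.15×10⁻⁴ = 77.6 m/s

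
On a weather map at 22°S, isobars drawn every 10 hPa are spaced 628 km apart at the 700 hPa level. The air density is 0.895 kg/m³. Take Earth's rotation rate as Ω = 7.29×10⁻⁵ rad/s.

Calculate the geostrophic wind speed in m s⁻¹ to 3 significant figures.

32.6 m s⁻¹

Coriolis parameter at 22°S:
f = 2Ω sin φ = 2 × 7.29×10⁻⁵ × sin 22° = 5.46×10⁻⁵ s⁻¹
Pressure gradient: |∂P/∂n| = 1000 Pa / 628000 m = 1.59×10⁻³ Pa/m
Geostrophic balance (pressure-gradient force = Coriolis force):
V_g = (1/(fρ)) |∂P/∂n| = 1.59×10⁻³ / (5.46×10⁻⁵ × 0.895) = 32.6 m/s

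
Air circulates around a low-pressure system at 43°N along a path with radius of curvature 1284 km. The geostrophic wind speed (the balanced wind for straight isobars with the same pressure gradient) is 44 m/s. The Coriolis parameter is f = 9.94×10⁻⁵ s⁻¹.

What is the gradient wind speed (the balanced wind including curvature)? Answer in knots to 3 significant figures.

Around a low, centrifugal force acts outward with Coriolis, so pressure-gradient force balances both:
(1/ρ)|∂P/∂n| = fV + V²/R  →  V² + fR·V − fR·V_g = 0
With fR = 9.94×10⁻⁵ × 1284×10³ m = 128 m/s:
V = [−fR + √((fR)² + 4 fR V_g)]/2 = [−128 + √(128² + 4×128×44)]/2 = 34.6 m/s
Subgeostrophic (V < V_g = 44 m/s), as expected around a low.
Converting: 34.6 m/s × 1.944 = 67.3 knots

67.3 knots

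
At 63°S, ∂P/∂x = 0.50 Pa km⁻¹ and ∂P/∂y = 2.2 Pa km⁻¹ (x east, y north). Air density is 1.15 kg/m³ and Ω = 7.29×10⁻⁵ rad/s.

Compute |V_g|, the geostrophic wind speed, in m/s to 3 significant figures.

Coriolis parameter at 63°S:
f = 2Ω sin φ = 2 × 7.29×10⁻⁵ × sin 63° = 1.30×10⁻⁴ s⁻¹
In the Southern Hemisphere f is negative: f = −1.30×10⁻⁴ s⁻¹.
Component geostrophic relations (x east, y north):
u_g = −(1/(fρ)) ∂P/∂y,  v_g = (1/(fρ)) ∂P/∂x
u_g = −(2.2×10⁻³)/(−1.30×10⁻⁴ × 1.15) = 14.7 m/s;  v_g = (0.50×10⁻³)/(−1.30×10⁻⁴ × 1.15) = −3.35 m/s
|V_g| = √(u_g² + v_g²) = 15.1 m/s

15.1 m/s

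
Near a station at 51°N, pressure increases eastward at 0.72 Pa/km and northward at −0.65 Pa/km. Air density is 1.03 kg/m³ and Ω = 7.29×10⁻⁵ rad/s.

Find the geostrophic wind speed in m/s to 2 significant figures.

8.3 m/s

Coriolis parameter at 51°N:
f = 2Ω sin φ = 2 × 7.29×10⁻⁵ × sin 51° = 1.13×10⁻⁴ s⁻¹
Component geostrophic relations (x east, y north):
u_g = −(1/(fρ)) ∂P/∂y,  v_g = (1/(fρ)) ∂P/∂x
u_g = −(−0.65×10⁻³)/(1.13×10⁻⁴ × 1.03) = 5.57 m/s;  v_g = (0.72×10⁻³)/(1.13×10⁻⁴ × 1.03) = 6.17 m/s
|V_g| = √(u_g² + v_g²) = 8.31 m/s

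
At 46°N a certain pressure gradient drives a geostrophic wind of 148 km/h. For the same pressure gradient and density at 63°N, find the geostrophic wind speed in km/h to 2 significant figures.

With the same pressure gradient and density, V_g ∝ 1/f ∝ 1/sin φ.
V₂ = V₁ · sin φ₁ / sin φ₂ = 148 × sin 46° / sin 63°
V₂ = 148 × 0.7193/0.8910 = 120 km/h

120 km/h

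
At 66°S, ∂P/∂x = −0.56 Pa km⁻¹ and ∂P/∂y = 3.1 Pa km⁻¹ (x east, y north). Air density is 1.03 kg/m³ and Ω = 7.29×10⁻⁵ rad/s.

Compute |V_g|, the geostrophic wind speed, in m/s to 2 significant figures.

Coriolis parameter at 66°S:
f = 2Ω sin φ = 2 × 7.29×10⁻⁵ × sin 66° = 1.33×10⁻⁴ s⁻¹
In the Southern Hemisphere f is negative: f = −1.33×10⁻⁴ s⁻¹.
Component geostrophic relations (x east, y north):
u_g = −(1/(fρ)) ∂P/∂y,  v_g = (1/(fρ)) ∂P/∂x
u_g = −(3.1×10⁻³)/(−1.33×10⁻⁴ × 1.03) = 22.6 m/s;  v_g = (−0.56×10⁻³)/(−1.33×10⁻⁴ × 1.03) = 4.08 m/s
|V_g| = √(u_g² + v_g²) = 23.0 m/s

23 m/s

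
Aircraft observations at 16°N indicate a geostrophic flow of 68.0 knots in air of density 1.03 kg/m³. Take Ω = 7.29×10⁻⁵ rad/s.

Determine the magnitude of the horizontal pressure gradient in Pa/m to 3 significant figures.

1.45×10⁻³ Pa/m

Coriolis parameter at 16°N:
f = 2Ω sin φ = 2 × 7.29×10⁻⁵ × sin 16° = 4.02×10⁻⁵ s⁻¹
Wind speed in SI: 68.0 knots = 35.0 m/s
Geostrophic balance rearranged: |∂P/∂n| = f ρ V_g
|∂P/∂n| = 4.02×10⁻⁵ × 1.03 × 35.0 = 1.45×10⁻³ Pa/m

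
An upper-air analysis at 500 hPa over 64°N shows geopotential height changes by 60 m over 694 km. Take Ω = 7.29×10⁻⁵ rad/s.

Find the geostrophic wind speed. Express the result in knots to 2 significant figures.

Coriolis parameter at 64°N:
f = 2Ω sin φ = 2 × 7.29×10⁻⁵ × sin 64° = 1.31×10⁻⁴ s⁻¹
Height gradient: |∂Z/∂n| = 60 m / 694000 m = 8.65×10⁻⁵
On a pressure surface, geostrophic balance gives V_g = (g/f)|∂Z/∂n|:
V_g = 9.81 × 8.65×10⁻⁵ / 1.31×10⁻⁴ = 6.47 m/s
Converting: 6.47 m/s × 1.944 = 13 knots

13 knots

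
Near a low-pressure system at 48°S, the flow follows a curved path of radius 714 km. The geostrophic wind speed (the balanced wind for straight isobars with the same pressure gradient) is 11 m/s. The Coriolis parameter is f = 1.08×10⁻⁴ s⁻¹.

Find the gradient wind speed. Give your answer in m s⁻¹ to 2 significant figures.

Around a low, centrifugal force acts outward with Coriolis, so pressure-gradient force balances both:
(1/ρ)|∂P/∂n| = fV + V²/R  →  V² + fR·V − fR·V_g = 0
With fR = 1.08×10⁻⁴ × 714×10³ m = 77.1 m/s:
V = [−fR + √((fR)² + 4 fR V_g)]/2 = [−77.1 + √(77.1² + 4×77.1×11)]/2 = 9.76 m/s
Subgeostrophic (V < V_g = 11 m/s), as expected around a low.

9.8 m s⁻¹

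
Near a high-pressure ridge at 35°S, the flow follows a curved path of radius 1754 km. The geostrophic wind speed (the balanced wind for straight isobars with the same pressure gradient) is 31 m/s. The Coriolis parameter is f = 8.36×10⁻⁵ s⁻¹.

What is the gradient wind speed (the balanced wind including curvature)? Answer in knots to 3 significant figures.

86.5 knots

Around a high, pressure-gradient force acts outward with centrifugal, so Coriolis balances both:
fV = (1/ρ)|∂P/∂n| + V²/R  →  V² − fR·V + fR·V_g = 0
With fR = 8.36×10⁻⁵ × 1754×10³ m = 147 m/s:
V = [fR − √((fR)² − 4 fR V_g)]/2 = [147 − √(147² − 4×147×31)]/2 = 44.5 m/s
Supergeostrophic (V > V_g = 31 m/s), as expected around a high.
Converting: 44.5 m/s × 1.944 = 86.5 knots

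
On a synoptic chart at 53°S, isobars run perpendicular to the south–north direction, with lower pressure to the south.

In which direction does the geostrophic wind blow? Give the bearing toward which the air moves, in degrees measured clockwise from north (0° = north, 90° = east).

The pressure-gradient force points toward the south (bearing 180°).
Geostrophic balance: in the Southern Hemisphere the Coriolis force deflects motion to the left, so the geostrophic wind blows 90° to the left of the pressure-gradient force (low pressure on the right).
Rotating 180° by 90° counterclockwise gives 090° — the wind blows toward the east.

090°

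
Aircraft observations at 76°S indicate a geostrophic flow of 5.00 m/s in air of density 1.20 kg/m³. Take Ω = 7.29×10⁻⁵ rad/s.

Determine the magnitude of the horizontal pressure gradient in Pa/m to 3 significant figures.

8.49×10⁻⁴ Pa/m

Coriolis parameter at 76°S:
f = 2Ω sin φ = 2 × 7.29×10⁻⁵ × sin 76° = 1.41×10⁻⁴ s⁻¹
Geostrophic balance rearranged: |∂P/∂n| = f ρ V_g
|∂P/∂n| = 1.41×10⁻⁴ × 1.20 × 5.00 = 8.49×10⁻⁴ Pa/m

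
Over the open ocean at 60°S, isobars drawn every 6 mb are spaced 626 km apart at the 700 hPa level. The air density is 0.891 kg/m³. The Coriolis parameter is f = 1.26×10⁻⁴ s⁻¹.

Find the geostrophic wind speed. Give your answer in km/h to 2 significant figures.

31 km/h

Pressure gradient: |∂P/∂n| = 600 Pa / 626000 m = 9.58×10⁻⁴ Pa/m
Geostrophic balance (pressure-gradient force = Coriolis force):
V_g = (1/(fρ)) |∂P/∂n| = 9.58×10⁻⁴ / (1.26×10⁻⁴ × 0.891) = 8.54 m/s
Converting: 8.54 m/s × 3.6 = 31 km/h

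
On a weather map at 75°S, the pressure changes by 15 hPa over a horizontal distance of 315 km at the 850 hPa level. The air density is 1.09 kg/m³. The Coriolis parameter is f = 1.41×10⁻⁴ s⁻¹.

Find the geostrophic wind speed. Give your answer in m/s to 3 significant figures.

Pressure gradient: |∂P/∂n| = 1500 Pa / 315000 m = 4.76×10⁻³ Pa/m
Geostrophic balance (pressure-gradient force = Coriolis force):
V_g = (1/(fρ)) |∂P/∂n| = 4.76×10⁻³ / (1.41×10⁻⁴ × 1.09) = 31.0 m/s

31.0 m/s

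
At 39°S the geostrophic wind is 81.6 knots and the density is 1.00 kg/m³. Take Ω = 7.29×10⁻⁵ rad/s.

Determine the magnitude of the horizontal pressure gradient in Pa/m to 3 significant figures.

Coriolis parameter at 39°S:
f = 2Ω sin φ = 2 × 7.29×10⁻⁵ × sin 39° = 9.18×10⁻⁵ s⁻¹
Wind speed in SI: 81.6 knots = 42.0 m/s
Geostrophic balance rearranged: |∂P/∂n| = f ρ V_g
|∂P/∂n| = 9.18×10⁻⁵ × 1.00 × 42.0 = 3.85×10⁻³ Pa/m

3.85×10⁻³ Pa/m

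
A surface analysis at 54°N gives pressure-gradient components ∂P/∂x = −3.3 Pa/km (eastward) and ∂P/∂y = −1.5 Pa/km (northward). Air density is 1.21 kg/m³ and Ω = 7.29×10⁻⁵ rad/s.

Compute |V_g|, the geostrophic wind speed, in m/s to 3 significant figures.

Coriolis parameter at 54°N:
f = 2Ω sin φ = 2 × 7.29×10⁻⁵ × sin 54° = 1.18×10⁻⁴ s⁻¹
Component geostrophic relations (x east, y north):
u_g = −(1/(fρ)) ∂P/∂y,  v_g = (1/(fρ)) ∂P/∂x
u_g = −(−1.5×10⁻³)/(1.18×10⁻⁴ × 1.21) = 10.5 m/s;  v_g = (−3.3×10⁻³)/(1.18×10⁻⁴ × 1.21) = −23.1 m/s
|V_g| = √(u_g² + v_g²) = 25.4 m/s

25.4 m/s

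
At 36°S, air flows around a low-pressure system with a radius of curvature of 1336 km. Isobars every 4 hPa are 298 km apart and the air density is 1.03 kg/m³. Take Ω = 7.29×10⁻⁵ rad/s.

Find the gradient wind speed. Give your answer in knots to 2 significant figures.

26 knots

Coriolis parameter at 36°S:
f = 2Ω sin φ = 2 × 7.29×10⁻⁵ × sin 36° = 8.57×10⁻⁵ s⁻¹
Pressure gradient: |∂P/∂n| = 400 Pa / 298000 m = 1.34×10⁻³ Pa/m
Geostrophic speed: V_g = |∂P/∂n|/(fρ) = 1.34×10⁻³/(8.57×10⁻⁵ × 1.03) = 15.2 m/s
Around a low, centrifugal force acts outward with Coriolis, so pressure-gradient force balances both:
(1/ρ)|∂P/∂n| = fV + V²/R  →  V² + fR·V − fR·V_g = 0
With fR = 8.57×10⁻⁵ × 1336×10³ m = 114 m/s:
V = [−fR + √((fR)² + 4 fR V_g)]/2 = [−114 + √(114² + 4×114×15.2)]/2 = 13.6 m/s
Subgeostrophic (V < V_g = 15.2 m/s), as expected around a low.
Converting: 13.6 m/s × 1.944 = 26 knots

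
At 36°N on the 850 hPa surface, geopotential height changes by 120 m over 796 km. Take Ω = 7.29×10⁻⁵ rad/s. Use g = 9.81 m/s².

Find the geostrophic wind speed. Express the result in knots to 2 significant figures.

34 knots

Coriolis parameter at 36°N:
f = 2Ω sin φ = 2 × 7.29×10⁻⁵ × sin 36° = 8.57×10⁻⁵ s⁻¹
Height gradient: |∂Z/∂n| = 120 m / 796000 m = 1.51×10⁻⁴
On a pressure surface, geostrophic balance gives V_g = (g/f)|∂Z/∂n|:
V_g = 9.81 × 1.51×10⁻⁴ / 8.57×10⁻⁵ = 17.3 m/s
Converting: 17.3 m/s × 1.944 = 34 knots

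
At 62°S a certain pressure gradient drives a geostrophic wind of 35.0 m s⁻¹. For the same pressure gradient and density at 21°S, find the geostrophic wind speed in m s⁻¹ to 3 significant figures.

86.2 m s⁻¹

With the same pressure gradient and density, V_g ∝ 1/f ∝ 1/sin φ.
V₂ = V₁ · sin φ₁ / sin φ₂ = 35.0 × sin 62° / sin 21°
V₂ = 35.0 × 0.8829/0.3584 = 86.2 m s⁻¹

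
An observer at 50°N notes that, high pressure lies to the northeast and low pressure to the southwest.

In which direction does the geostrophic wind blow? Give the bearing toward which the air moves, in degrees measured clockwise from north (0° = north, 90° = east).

315°

The pressure-gradient force points toward the southwest (bearing 225°).
Geostrophic balance: in the Northern Hemisphere the Coriolis force deflects motion to the right, so the geostrophic wind blows 90° to the right of the pressure-gradient force (low pressure on the left).
Rotating 225° by 90° clockwise gives 315° — the wind blows toward the northwest.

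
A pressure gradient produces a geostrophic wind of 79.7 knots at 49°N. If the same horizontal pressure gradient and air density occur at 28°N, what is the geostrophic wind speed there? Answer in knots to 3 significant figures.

128 knots

With the same pressure gradient and density, V_g ∝ 1/f ∝ 1/sin φ.
V₂ = V₁ · sin φ₁ / sin φ₂ = 79.7 × sin 49° / sin 28°
V₂ = 79.7 × 0.7547/0.4695 = 128 knots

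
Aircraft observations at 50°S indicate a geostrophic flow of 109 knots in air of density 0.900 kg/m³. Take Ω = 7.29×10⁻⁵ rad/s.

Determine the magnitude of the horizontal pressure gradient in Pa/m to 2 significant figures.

Coriolis parameter at 50°S:
f = 2Ω sin φ = 2 × 7.29×10⁻⁵ × sin 50° = 1.12×10⁻⁴ s⁻¹
Wind speed in SI: 109 knots = 56.1 m/s
Geostrophic balance rearranged: |∂P/∂n| = f ρ V_g
|∂P/∂n| = 1.12×10⁻⁴ × 0.900 × 56.1 = 5.64×10⁻³ Pa/m

5.6×10⁻³ Pa/m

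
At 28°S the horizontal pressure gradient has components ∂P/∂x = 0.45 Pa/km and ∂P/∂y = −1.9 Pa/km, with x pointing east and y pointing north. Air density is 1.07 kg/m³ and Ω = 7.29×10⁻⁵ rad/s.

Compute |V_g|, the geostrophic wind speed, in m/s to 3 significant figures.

Coriolis parameter at 28°S:
f = 2Ω sin φ = 2 × 7.29×10⁻⁵ × sin 28° = 6.84×10⁻⁵ s⁻¹
In the Southern Hemisphere f is negative: f = −6.84×10⁻⁵ s⁻¹.
Component geostrophic relations (x east, y north):
u_g = −(1/(fρ)) ∂P/∂y,  v_g = (1/(fρ)) ∂P/∂x
u_g = −(−1.9×10⁻³)/(−6.84×10⁻⁵ × 1.07) = −25.9 m/s;  v_g = (0.45×10⁻³)/(−6.84×10⁻⁵ × 1.07) = −6.14 m/s
|V_g| = √(u_g² + v_g²) = 26.7 m/s

26.7 m/s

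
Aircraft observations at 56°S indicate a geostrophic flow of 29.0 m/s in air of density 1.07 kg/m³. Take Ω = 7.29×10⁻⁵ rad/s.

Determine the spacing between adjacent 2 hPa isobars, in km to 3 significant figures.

Coriolis parameter at 56°S:
f = 2Ω sin φ = 2 × 7.29×10⁻⁵ × sin 56° = 1.21×10⁻⁴ s⁻¹
Geostrophic balance rearranged: |∂P/∂n| = f ρ V_g
|∂P/∂n| = 1.21×10⁻⁴ × 1.07 × 29.0 = 3.75×10⁻³ Pa/m
Isobar spacing: Δn = ΔP/|∂P/∂n| = 200 Pa / 3.75×10⁻³ Pa/m = 53323 m ≈ 53.3 km

53.3 km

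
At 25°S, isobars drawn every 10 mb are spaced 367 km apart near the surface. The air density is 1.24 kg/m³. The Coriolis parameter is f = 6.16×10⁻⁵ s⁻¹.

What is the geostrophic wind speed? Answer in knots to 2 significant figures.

69 knots

Pressure gradient: |∂P/∂n| = 1000 Pa / 367000 m = 2.72×10⁻³ Pa/m
Geostrophic balance (pressure-gradient force = Coriolis force):
V_g = (1/(fρ)) |∂P/∂n| = 2.72×10⁻³ / (6.16×10⁻⁵ × 1.24) = 35.7 m/s
Converting: 35.7 m/s × 1.944 = 69 knots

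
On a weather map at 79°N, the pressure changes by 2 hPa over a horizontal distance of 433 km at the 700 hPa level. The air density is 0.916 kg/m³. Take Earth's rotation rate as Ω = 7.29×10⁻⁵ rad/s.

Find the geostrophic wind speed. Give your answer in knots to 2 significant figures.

6.8 knots

Coriolis parameter at 79°N:
f = 2Ω sin φ = 2 × 7.29×10⁻⁵ × sin 79° = 1.43×10⁻⁴ s⁻¹
Pressure gradient: |∂P/∂n| = 200 Pa / 433000 m = 4.62×10⁻⁴ Pa/m
Geostrophic balance (pressure-gradient force = Coriolis force):
V_g = (1/(fρ)) |∂P/∂n| = 4.62×10⁻⁴ / (1.43×10⁻⁴ × 0.916) = 3.52 m/s
Converting: 3.52 m/s × 1.944 = 6.8 knots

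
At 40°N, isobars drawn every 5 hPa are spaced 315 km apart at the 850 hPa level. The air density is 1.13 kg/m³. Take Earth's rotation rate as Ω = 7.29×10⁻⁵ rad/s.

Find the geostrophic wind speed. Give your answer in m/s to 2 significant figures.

Coriolis parameter at 40°N:
f = 2Ω sin φ = 2 × 7.29×10⁻⁵ × sin 40° = 9.37×10⁻⁵ s⁻¹
Pressure gradient: |∂P/∂n| = 500 Pa / 315000 m = 1.59×10⁻³ Pa/m
Geostrophic balance (pressure-gradient force = Coriolis force):
V_g = (1/(fρ)) |∂P/∂n| = 1.59×10⁻³ / (9.37×10⁻⁵ × 1.13) = 15.0 m/s

15 m/s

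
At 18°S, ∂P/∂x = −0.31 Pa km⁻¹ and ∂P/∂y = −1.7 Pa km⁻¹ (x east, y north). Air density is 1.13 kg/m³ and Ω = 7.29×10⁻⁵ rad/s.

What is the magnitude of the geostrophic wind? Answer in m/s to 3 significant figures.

33.9 m/s

Coriolis parameter at 18°S:
f = 2Ω sin φ = 2 × 7.29×10⁻⁵ × sin 18° = 4.51×10⁻⁵ s⁻¹
In the Southern Hemisphere f is negative: f = −4.51×10⁻⁵ s⁻¹.
Component geostrophic relations (x east, y north):
u_g = −(1/(fρ)) ∂P/∂y,  v_g = (1/(fρ)) ∂P/∂x
u_g = −(−1.7×10⁻³)/(−4.51×10⁻⁵ × 1.13) = −33.4 m/s;  v_g = (−0.31×10⁻³)/(−4.51×10⁻⁵ × 1.13) = 6.09 m/s
|V_g| = √(u_g² + v_g²) = 33.9 m/s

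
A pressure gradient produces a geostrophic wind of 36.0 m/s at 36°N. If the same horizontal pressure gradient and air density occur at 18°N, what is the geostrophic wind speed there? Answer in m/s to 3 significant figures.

With the same pressure gradient and density, V_g ∝ 1/f ∝ 1/sin φ.
V₂ = V₁ · sin φ₁ / sin φ₂ = 36.0 × sin 36° / sin 18°
V₂ = 36.0 × 0.5878/0.3090 = 68.5 m/s

68.5 m/s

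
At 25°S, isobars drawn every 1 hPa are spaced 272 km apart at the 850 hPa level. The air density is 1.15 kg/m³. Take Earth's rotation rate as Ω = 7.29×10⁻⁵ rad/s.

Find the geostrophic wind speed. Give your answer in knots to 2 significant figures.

Coriolis parameter at 25°S:
f = 2Ω sin φ = 2 × 7.29×10⁻⁵ × sin 25° = 6.16×10⁻⁵ s⁻¹
Pressure gradient: |∂P/∂n| = 100 Pa / 272000 m = 3.68×10⁻⁴ Pa/m
Geostrophic balance (pressure-gradient force = Coriolis force):
V_g = (1/(fρ)) |∂P/∂n| = 3.68×10⁻⁴ / (6.16×10⁻⁵ × 1.15) = 5.19 m/s
Converting: 5.19 m/s × 1.944 = 10 knots

10 knots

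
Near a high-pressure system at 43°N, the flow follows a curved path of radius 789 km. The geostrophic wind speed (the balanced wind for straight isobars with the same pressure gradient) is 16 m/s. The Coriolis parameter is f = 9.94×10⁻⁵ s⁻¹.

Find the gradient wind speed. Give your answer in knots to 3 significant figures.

43.5 knots

Around a high, pressure-gradient force acts outward with centrifugal, so Coriolis balances both:
fV = (1/ρ)|∂P/∂n| + V²/R  →  V² − fR·V + fR·V_g = 0
With fR = 9.94×10⁻⁵ × 789×10³ m = 78.4 m/s:
V = [fR − √((fR)² − 4 fR V_g)]/2 = [78.4 − √(78.4² − 4×78.4×16)]/2 = 22.4 m/s
Supergeostrophic (V > V_g = 16 m/s), as expected around a high.
Converting: 22.4 m/s × 1.944 = 43.5 knots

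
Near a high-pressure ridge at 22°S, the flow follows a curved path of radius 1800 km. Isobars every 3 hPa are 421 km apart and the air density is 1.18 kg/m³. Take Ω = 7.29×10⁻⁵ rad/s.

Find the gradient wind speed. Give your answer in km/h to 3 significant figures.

Coriolis parameter at 22°S:
f = 2Ω sin φ = 2 × 7.29×10⁻⁵ × sin 22° = 5.46×10⁻⁵ s⁻¹
Pressure gradient: |∂P/∂n| = 300 Pa / 421000 m = 7.13×10⁻⁴ Pa/m
Geostrophic speed: V_g = |∂P/∂n|/(fρ) = 7.13×10⁻⁴/(5.46×10⁻⁵ × 1.18) = 11.1 m/s
Around a high, pressure-gradient force acts outward with centrifugal, so Coriolis balances both:
fV = (1/ρ)|∂P/∂n| + V²/R  →  V² − fR·V + fR·V_g = 0
With fR = 5.46×10⁻⁵ × 1800×10³ m = 98.3 m/s:
V = [fR − √((fR)² − 4 fR V_g)]/2 = [98.3 − √(98.3² − 4×98.3×11.1)]/2 = 12.7 m/s
Supergeostrophic (V > V_g = 11.1 m/s), as expected around a high.
Converting: 12.7 m/s × 3.6 = 45.7 km/h

45.7 km/h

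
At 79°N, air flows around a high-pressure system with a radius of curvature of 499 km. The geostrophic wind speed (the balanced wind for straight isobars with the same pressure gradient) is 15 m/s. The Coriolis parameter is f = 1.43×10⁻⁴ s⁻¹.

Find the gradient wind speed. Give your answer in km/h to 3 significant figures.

77.2 km/h

Around a high, pressure-gradient force acts outward with centrifugal, so Coriolis balances both:
fV = (1/ρ)|∂P/∂n| + V²/R  →  V² − fR·V + fR·V_g = 0
With fR = 1.43×10⁻⁴ × 499×10³ m = 71.4 m/s:
V = [fR − √((fR)² − 4 fR V_g)]/2 = [71.4 − √(71.4² − 4×71.4×15)]/2 = 21.4 m/s
Supergeostrophic (V > V_g = 15 m/s), as expected around a high.
Converting: 21.4 m/s × 3.6 = 77.2 km/h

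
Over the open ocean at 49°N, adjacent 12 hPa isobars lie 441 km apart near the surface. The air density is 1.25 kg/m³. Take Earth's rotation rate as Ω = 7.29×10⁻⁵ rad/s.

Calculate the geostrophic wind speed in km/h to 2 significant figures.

71 km/h

Coriolis parameter at 49°N:
f = 2Ω sin φ = 2 × 7.29×10⁻⁵ × sin 49° = 1.10×10⁻⁴ s⁻¹
Pressure gradient: |∂P/∂n| = 1200 Pa / 441000 m = 2.72×10⁻³ Pa/m
Geostrophic balance (pressure-gradient force = Coriolis force):
V_g = (1/(fρ)) |∂P/∂n| = 2.72×10⁻³ / (1.10×10⁻⁴ × 1.25) = 19.8 m/s
Converting: 19.8 m/s × 3.6 = 71 km/h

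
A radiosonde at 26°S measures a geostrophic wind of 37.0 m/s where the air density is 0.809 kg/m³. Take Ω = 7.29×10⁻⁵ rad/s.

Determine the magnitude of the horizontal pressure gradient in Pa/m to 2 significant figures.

Coriolis parameter at 26°S:
f = 2Ω sin φ = 2 × 7.29×10⁻⁵ × sin 26° = 6.39×10⁻⁵ s⁻¹
Geostrophic balance rearranged: |∂P/∂n| = f ρ V_g
|∂P/∂n| = 6.39×10⁻⁵ × 0.809 × 37.0 = 1.91×10⁻³ Pa/m

1.9×10⁻³ Pa/m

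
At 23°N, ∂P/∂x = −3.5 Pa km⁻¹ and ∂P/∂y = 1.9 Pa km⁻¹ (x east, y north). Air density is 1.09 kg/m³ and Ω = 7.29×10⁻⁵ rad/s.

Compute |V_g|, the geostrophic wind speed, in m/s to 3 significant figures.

64.1 m/s

Coriolis parameter at 23°N:
f = 2Ω sin φ = 2 × 7.29×10⁻⁵ × sin 23° = 5.70×10⁻⁵ s⁻¹
Component geostrophic relations (x east, y north):
u_g = −(1/(fρ)) ∂P/∂y,  v_g = (1/(fρ)) ∂P/∂x
u_g = −(1.9×10⁻³)/(5.70×10⁻⁵ × 1.09) = −30.6 m/s;  v_g = (−3.5×10⁻³)/(5.70×10⁻⁵ × 1.09) = −56.4 m/s
|V_g| = √(u_g² + v_g²) = 64.1 m/s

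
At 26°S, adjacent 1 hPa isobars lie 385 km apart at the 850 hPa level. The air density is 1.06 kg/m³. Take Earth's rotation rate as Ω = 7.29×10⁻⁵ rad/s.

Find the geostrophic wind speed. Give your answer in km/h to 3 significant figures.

13.8 km/h

Coriolis parameter at 26°S:
f = 2Ω sin φ = 2 × 7.29×10⁻⁵ × sin 26° = 6.39×10⁻⁵ s⁻¹
Pressure gradient: |∂P/∂n| = 100 Pa / 385000 m = 2.60×10⁻⁴ Pa/m
Geostrophic balance (pressure-gradient force = Coriolis force):
V_g = (1/(fρ)) |∂P/∂n| = 2.60×10⁻⁴ / (6.39×10⁻⁵ × 1.06) = 3.83 m/s
Converting: 3.83 m/s × 3.6 = 13.8 km/h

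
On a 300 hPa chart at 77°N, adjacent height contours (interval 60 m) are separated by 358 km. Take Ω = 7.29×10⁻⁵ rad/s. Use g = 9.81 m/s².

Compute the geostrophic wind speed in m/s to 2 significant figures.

Coriolis parameter at 77°N:
f = 2Ω sin φ = 2 × 7.29×10⁻⁵ × sin 77° = 1.42×10⁻⁴ s⁻¹
Height gradient: |∂Z/∂n| = 60 m / 358000 m = 1.68×10⁻⁴
On a pressure surface, geostrophic balance gives V_g = (g/f)|∂Z/∂n|:
V_g = 9.81 × 1.68×10⁻⁴ / 1.42×10⁻⁴ = 11.6 m/s

12 m/s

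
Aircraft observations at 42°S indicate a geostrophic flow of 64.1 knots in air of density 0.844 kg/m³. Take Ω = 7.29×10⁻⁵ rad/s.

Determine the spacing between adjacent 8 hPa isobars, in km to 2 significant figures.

290 km

Coriolis parameter at 42°S:
f = 2Ω sin φ = 2 × 7.29×10⁻⁵ × sin 42° = 9.76×10⁻⁵ s⁻¹
Wind speed in SI: 64.1 knots = 33.0 m/s
Geostrophic balance rearranged: |∂P/∂n| = f ρ V_g
|∂P/∂n| = 9.76×10⁻⁵ × 0.844 × 33.0 = 2.72×10⁻³ Pa/m
Isobar spacing: Δn = ΔP/|∂P/∂n| = 800 Pa / 2.72×10⁻³ Pa/m = 294634 m ≈ 290 km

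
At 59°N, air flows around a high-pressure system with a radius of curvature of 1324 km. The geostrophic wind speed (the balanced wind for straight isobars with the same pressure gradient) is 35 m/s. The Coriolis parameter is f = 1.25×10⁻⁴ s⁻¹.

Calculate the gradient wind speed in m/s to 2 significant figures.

Around a high, pressure-gradient force acts outward with centrifugal, so Coriolis balances both:
fV = (1/ρ)|∂P/∂n| + V²/R  →  V² − fR·V + fR·V_g = 0
With fR = 1.25×10⁻⁴ × 1324×10³ m = 166 m/s:
V = [fR − √((fR)² − 4 fR V_g)]/2 = [166 − √(166² − 4×166×35)]/2 = 50.3 m/s
Supergeostrophic (V > V_g = 35 m/s), as expected around a high.

50 m/s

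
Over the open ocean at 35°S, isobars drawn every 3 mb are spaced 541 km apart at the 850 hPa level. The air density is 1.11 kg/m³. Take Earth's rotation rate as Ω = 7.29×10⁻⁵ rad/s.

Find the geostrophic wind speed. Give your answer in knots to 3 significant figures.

Coriolis parameter at 35°S:
f = 2Ω sin φ = 2 × 7.29×10⁻⁵ × sin 35° = 8.36×10⁻⁵ s⁻¹
Pressure gradient: |∂P/∂n| = 300 Pa / 541000 m = 5.55×10⁻⁴ Pa/m
Geostrophic balance (pressure-gradient force = Coriolis force):
V_g = (1/(fρ)) |∂P/∂n| = 5.55×10⁻⁴ / (8.36×10⁻⁵ × 1.11) = 5.97 m/s
Converting: 5.97 m/s × 1.944 = 11.6 knots

11.6 knots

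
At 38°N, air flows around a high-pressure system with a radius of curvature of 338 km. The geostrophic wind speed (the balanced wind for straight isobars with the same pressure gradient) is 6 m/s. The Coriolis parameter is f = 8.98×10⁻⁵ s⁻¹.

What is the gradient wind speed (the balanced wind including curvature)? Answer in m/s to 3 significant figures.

Around a high, pressure-gradient force acts outward with centrifugal, so Coriolis balances both:
fV = (1/ρ)|∂P/∂n| + V²/R  →  V² − fR·V + fR·V_g = 0
With fR = 8.98×10⁻⁵ × 338×10³ m = 30.4 m/s:
V = [fR − √((fR)² − 4 fR V_g)]/2 = [30.4 − √(30.4² − 4×30.4×6)]/2 = 8.23 m/s
Supergeostrophic (V > V_g = 6 m/s), as expected around a high.

8.23 m/s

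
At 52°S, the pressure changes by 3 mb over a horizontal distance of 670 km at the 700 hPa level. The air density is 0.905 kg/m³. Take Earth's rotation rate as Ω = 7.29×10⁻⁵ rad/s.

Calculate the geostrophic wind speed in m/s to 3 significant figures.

Coriolis parameter at 52°S:
f = 2Ω sin φ = 2 × 7.29×10⁻⁵ × sin 52° = 1.15×10⁻⁴ s⁻¹
Pressure gradient: |∂P/∂n| = 300 Pa / 670000 m = 4.48×10⁻⁴ Pa/m
Geostrophic balance (pressure-gradient force = Coriolis force):
V_g = (1/(fρ)) |∂P/∂n| = 4.48×10⁻⁴ / (1.15×10⁻⁴ × 0.905) = 4.31 m/s

4.31 m/s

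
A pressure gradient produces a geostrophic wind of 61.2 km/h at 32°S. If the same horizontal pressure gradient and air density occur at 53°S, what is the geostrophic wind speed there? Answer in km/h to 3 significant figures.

40.6 km/h

With the same pressure gradient and density, V_g ∝ 1/f ∝ 1/sin φ.
V₂ = V₁ · sin φ₁ / sin φ₂ = 61.2 × sin 32° / sin 53°
V₂ = 61.2 × 0.5299/0.7986 = 40.6 km/h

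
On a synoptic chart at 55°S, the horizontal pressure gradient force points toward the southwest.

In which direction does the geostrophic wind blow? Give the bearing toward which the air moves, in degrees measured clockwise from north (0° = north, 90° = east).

135°

The pressure-gradient force points toward the southwest (bearing 225°).
Geostrophic balance: in the Southern Hemisphere the Coriolis force deflects motion to the left, so the geostrophic wind blows 90° to the left of the pressure-gradient force (low pressure on the right).
Rotating 225° by 90° counterclockwise gives 135° — the wind blows toward the southeast.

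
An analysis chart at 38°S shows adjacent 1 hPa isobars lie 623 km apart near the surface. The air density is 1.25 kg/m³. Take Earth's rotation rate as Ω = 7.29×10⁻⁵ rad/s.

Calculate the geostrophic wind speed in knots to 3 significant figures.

2.78 knots

Coriolis parameter at 38°S:
f = 2Ω sin φ = 2 × 7.29×10⁻⁵ × sin 38° = 8.98×10⁻⁵ s⁻¹
Pressure gradient: |∂P/∂n| = 100 Pa / 623000 m = 1.61×10⁻⁴ Pa/m
Geostrophic balance (pressure-gradient force = Coriolis force):
V_g = (1/(fρ)) |∂P/∂n| = 1.61×10⁻⁴ / (8.98×10⁻⁵ × 1.25) = 1.43 m/s
Converting: 1.43 m/s × 1.944 = 2.78 knots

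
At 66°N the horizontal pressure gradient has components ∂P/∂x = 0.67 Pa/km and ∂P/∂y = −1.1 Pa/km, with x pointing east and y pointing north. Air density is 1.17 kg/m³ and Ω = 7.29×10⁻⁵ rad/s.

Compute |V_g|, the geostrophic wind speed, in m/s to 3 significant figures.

8.26 m/s

Coriolis parameter at 66°N:
f = 2Ω sin φ = 2 × 7.29×10⁻⁵ × sin 66° = 1.33×10⁻⁴ s⁻¹
Component geostrophic relations (x east, y north):
u_g = −(1/(fρ)) ∂P/∂y,  v_g = (1/(fρ)) ∂P/∂x
u_g = −(−1.1×10⁻³)/(1.33×10⁻⁴ × 1.17) = 7.06 m/s;  v_g = (0.67×10⁻³)/(1.33×10⁻⁴ × 1.17) = 4.30 m/s
|V_g| = √(u_g² + v_g²) = 8.26 m/s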